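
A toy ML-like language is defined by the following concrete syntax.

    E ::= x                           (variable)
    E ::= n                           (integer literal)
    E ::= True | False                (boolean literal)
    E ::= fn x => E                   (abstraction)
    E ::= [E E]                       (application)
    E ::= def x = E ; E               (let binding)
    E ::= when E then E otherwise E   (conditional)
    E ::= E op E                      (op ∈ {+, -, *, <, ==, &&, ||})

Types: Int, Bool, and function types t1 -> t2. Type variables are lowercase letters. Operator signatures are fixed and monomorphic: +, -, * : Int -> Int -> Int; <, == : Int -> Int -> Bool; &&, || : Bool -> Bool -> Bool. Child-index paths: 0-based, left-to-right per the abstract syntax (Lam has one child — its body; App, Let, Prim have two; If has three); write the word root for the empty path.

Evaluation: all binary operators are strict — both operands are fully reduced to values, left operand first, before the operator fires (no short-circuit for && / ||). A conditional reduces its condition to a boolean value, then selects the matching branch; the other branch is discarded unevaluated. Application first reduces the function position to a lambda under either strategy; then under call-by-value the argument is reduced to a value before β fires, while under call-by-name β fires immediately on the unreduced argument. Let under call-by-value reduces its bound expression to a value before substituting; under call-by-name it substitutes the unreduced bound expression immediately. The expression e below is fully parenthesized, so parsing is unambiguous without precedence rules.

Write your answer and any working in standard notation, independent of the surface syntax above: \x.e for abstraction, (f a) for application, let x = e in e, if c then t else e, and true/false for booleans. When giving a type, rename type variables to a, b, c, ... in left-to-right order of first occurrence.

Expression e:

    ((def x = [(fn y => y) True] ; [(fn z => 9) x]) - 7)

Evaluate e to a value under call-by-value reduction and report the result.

Working:
step 0: ((let x = ((\y.y) true) in ((\z.9) x)) - 7)
step 1: [beta@0.0] ((let x = true in ((\z.9) x)) - 7)
step 2: [let@0] (((\z.9) true) - 7)
step 3: [beta@0] (9 - 7)
step 4: [delta@root] 2

Answer: 2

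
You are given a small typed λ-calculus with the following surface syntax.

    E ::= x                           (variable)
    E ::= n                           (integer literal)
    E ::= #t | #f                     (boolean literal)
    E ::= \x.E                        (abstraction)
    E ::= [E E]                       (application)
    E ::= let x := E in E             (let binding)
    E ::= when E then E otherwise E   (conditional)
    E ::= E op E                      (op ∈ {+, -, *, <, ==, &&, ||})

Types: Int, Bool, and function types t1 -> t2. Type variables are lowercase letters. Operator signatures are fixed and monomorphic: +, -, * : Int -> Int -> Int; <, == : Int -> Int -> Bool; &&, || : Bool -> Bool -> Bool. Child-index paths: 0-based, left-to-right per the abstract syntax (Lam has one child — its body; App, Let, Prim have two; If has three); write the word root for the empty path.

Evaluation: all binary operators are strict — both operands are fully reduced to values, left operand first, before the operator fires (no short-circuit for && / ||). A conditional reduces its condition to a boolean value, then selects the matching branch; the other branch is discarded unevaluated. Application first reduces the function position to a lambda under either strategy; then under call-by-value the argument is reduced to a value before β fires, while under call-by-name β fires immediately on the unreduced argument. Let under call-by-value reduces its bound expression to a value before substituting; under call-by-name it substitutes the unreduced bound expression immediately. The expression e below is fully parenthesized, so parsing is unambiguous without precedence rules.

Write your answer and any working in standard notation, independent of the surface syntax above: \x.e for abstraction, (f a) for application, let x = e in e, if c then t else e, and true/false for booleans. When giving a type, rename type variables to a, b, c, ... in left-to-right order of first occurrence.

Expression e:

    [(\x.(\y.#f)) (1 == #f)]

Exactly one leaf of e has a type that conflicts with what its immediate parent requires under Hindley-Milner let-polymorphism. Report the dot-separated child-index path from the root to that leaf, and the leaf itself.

Derivation:
\y._ : b -> Bool
\x._ : a -> b -> Bool
  unify Int ~ Int
  unify Bool ~ Int
  FAIL: mismatch Bool ~ Int

Answer: 1.1 : false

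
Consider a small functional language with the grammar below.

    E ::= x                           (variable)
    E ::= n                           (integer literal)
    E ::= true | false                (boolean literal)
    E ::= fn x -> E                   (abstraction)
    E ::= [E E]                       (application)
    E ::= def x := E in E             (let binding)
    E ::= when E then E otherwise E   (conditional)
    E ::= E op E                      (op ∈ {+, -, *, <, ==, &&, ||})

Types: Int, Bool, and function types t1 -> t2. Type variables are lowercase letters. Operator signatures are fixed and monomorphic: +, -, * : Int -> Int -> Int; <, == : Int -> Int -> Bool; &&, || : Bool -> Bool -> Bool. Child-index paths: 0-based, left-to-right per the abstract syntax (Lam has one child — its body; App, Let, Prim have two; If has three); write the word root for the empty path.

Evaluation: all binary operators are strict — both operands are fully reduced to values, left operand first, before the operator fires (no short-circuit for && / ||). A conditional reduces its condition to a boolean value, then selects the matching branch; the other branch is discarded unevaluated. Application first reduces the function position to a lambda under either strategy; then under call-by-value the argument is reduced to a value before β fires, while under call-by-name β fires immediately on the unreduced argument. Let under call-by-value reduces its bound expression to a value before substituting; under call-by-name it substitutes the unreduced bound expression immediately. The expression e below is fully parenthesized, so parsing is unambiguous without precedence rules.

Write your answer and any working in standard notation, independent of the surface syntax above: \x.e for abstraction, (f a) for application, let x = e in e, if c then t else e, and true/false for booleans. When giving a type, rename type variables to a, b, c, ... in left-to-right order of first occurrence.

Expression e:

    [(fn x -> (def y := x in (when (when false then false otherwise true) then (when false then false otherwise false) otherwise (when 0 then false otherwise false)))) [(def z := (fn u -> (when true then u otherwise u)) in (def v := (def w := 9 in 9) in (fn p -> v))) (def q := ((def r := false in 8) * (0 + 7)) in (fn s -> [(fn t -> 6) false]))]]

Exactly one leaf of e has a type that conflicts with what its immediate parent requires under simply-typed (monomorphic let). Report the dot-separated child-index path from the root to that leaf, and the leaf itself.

Trace:
x : a
let y : a
  unify Bool ~ Bool
  unify Bool ~ Bool
  unify Bool ~ Bool
  unify Bool ~ Bool
  unify Bool ~ Bool
  unify Int ~ Bool
  FAIL: mismatch Int ~ Bool

Answer: 0.0.1.2.0 : 0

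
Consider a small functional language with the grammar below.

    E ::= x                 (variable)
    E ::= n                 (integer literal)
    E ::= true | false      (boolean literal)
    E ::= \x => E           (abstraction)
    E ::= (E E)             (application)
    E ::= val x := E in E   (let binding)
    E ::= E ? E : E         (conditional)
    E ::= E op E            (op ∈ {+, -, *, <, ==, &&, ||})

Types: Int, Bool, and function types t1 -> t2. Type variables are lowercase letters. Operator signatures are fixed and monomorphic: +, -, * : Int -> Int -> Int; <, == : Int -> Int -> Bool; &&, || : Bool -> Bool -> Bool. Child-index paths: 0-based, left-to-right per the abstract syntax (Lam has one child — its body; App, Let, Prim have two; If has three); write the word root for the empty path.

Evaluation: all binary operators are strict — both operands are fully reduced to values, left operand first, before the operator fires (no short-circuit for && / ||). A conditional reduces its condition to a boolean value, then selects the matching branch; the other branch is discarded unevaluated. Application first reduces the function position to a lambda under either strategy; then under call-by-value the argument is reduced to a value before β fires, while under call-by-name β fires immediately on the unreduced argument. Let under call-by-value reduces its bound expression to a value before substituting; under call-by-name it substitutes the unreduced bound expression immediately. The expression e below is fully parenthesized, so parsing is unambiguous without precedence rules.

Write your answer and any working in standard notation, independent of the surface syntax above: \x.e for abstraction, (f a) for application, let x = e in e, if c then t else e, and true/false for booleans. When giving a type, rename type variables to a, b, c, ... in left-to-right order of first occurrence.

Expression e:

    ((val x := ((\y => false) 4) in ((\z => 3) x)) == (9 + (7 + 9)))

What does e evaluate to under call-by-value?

Working:
step 0: ((let x = ((\y.false) 4) in ((\z.3) x)) == (9 + (7 + 9)))
step 1: [beta@0.0] ((let x = false in ((\z.3) x)) == (9 + (7 + 9)))
step 2: [let@0] (((\z.3) false) == (9 + (7 + 9)))
step 3: [beta@0] (3 == (9 + (7 + 9)))
step 4: [delta@1.1] (3 == (9 + 16))
step 5: [delta@1] (3 == 25)
step 6: [delta@root] false

Answer: false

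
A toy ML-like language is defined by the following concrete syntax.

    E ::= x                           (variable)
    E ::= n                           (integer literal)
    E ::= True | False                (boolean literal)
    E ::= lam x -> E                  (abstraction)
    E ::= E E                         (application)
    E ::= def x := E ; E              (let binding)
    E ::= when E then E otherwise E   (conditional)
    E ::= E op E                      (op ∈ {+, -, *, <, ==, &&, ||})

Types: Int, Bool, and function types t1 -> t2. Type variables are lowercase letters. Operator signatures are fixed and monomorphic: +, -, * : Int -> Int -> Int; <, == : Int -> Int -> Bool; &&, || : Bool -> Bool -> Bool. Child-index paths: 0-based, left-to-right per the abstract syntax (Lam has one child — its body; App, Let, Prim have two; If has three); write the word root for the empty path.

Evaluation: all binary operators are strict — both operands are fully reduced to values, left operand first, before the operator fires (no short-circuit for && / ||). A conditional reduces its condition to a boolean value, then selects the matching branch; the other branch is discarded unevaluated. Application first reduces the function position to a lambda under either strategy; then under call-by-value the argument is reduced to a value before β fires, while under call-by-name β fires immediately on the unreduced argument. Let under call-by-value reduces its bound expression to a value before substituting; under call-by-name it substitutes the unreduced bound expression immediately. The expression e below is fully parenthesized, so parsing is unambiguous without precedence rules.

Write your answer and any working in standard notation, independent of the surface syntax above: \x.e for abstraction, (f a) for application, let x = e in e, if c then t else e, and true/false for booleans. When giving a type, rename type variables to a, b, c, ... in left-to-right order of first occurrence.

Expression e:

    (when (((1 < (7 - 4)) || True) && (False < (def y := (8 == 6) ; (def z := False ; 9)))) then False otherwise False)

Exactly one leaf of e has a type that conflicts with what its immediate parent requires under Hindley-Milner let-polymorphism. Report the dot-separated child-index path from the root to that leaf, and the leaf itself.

Trace:
  unify Int ~ Int
  unify Int ~ Int
  unify Int ~ Int
  unify Int ~ Int
  unify Bool ~ Bool
  unify Bool ~ Bool
  unify Bool ~ Bool
  unify Bool ~ Int
  FAIL: mismatch Bool ~ Int

Answer: 0.1.0 : false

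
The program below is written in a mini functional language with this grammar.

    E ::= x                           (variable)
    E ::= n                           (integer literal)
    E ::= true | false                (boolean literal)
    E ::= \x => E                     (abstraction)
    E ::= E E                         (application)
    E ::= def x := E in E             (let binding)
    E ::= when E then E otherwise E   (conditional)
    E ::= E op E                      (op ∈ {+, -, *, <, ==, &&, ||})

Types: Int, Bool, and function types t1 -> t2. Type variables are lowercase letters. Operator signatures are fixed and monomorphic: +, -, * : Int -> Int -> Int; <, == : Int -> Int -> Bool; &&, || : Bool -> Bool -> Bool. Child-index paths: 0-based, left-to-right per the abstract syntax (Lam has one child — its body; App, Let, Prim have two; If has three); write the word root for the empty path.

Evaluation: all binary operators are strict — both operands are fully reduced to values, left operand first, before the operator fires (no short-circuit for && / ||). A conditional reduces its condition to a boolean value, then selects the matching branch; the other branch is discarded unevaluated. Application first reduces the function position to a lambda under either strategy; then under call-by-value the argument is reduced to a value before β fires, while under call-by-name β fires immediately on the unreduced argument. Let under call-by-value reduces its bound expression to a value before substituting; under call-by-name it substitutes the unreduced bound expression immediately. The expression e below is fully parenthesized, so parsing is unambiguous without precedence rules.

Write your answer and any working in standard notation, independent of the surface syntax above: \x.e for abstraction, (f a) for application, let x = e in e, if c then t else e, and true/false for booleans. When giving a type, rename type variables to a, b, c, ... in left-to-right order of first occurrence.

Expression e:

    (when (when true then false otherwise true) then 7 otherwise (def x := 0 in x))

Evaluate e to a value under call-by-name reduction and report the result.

Working:
step 0: (if (if true then false else true) then 7 else (let x = 0 in x))
step 1: [if@0] (if false then 7 else (let x = 0 in x))
step 2: [if@root] (let x = 0 in x)
step 3: [let@root] 0

Answer: 0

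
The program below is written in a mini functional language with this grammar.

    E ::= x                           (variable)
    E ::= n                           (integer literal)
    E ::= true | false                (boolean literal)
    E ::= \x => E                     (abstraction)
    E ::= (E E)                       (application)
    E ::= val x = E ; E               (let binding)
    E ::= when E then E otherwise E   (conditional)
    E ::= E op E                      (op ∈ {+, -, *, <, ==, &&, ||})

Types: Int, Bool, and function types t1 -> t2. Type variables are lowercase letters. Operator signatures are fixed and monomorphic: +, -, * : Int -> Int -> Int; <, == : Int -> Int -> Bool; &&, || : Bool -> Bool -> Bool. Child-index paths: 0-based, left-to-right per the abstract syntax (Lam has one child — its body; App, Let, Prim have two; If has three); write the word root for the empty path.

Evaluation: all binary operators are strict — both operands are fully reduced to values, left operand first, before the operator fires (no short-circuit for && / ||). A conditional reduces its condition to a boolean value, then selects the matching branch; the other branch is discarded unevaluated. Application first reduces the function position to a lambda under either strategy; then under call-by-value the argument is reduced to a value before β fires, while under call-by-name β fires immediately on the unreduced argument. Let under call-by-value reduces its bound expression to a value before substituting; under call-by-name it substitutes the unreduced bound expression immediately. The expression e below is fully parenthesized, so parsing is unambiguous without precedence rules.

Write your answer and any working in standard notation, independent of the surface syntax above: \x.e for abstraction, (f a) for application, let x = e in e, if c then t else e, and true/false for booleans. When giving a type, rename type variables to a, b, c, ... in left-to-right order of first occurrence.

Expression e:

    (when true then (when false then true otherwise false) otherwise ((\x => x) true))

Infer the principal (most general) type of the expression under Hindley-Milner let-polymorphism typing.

Derivation:
  unify Bool ~ Bool
  unify Bool ~ Bool
  unify Bool ~ Bool
x : a
\x._ : a -> a
  unify a -> a ~ Bool -> b
  unify a ~ Bool
  unify Bool ~ b
_ _ : Bool
  unify Bool ~ Bool

Answer: Bool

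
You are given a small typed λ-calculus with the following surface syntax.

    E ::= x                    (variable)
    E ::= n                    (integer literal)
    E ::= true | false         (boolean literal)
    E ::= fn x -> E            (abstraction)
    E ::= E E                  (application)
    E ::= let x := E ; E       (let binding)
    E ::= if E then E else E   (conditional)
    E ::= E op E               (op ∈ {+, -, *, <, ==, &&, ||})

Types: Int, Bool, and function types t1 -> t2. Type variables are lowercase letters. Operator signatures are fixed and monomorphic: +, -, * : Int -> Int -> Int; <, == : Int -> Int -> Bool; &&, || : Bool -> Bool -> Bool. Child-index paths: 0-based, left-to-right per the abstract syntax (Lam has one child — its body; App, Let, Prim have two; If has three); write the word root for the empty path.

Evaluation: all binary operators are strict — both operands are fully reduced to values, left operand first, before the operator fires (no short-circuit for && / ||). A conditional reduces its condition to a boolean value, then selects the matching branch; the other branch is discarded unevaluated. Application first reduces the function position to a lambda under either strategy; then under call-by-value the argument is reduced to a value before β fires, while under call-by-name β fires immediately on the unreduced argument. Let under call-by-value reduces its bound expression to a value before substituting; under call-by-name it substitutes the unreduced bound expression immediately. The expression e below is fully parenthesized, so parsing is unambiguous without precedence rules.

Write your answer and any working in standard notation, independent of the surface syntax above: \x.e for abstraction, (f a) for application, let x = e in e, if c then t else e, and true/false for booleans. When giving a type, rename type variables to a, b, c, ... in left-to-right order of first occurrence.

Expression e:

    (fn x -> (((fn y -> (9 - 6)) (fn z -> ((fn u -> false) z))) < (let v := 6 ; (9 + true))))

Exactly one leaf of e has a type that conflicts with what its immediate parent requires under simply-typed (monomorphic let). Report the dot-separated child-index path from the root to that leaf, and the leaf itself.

Answer: 0.1.1.1 : true

Working:
  unify Int ~ Int
  unify Int ~ Int
\y._ : b -> Int
\u._ : d -> Bool
z : c
  unify d -> Bool ~ c -> e
  unify d ~ c
  unify Bool ~ e
_ _ : Bool
\z._ : c -> Bool
  unify b -> Int ~ (c -> Bool) -> f
  unify b ~ c -> Bool
  unify Int ~ f
_ _ : Int
  unify Int ~ Int
let v : Int
  unify Int ~ Int
  unify Bool ~ Int
  FAIL: mismatch Bool ~ Int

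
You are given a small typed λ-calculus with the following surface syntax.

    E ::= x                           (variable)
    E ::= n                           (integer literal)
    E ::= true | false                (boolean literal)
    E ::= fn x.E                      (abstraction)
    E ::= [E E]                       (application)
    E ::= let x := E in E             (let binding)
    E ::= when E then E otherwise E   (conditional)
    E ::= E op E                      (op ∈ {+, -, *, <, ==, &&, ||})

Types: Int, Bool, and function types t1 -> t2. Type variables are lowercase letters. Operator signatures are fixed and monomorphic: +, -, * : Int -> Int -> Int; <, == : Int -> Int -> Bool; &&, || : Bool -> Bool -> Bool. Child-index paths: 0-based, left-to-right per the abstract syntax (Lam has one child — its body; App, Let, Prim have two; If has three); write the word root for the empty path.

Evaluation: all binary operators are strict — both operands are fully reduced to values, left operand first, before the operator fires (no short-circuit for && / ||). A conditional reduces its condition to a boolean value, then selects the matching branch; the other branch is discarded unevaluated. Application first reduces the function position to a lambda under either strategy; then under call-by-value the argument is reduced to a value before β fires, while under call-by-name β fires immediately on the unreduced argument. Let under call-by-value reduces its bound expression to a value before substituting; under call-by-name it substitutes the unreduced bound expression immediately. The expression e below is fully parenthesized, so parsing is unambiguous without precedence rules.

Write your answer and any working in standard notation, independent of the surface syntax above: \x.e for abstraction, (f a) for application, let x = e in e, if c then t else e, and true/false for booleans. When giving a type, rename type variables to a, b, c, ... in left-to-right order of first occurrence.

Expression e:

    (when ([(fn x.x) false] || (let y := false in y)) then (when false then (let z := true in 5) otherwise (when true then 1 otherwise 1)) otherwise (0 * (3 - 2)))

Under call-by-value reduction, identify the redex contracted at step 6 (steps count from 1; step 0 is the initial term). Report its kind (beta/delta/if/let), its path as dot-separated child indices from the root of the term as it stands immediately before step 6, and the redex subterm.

Answer: delta at root : (0 * 1)

Working:
step 0: (if (((\x.x) false) || (let y = false in y)) then (if false then (let z = true in 5) else (if true then 1 else 1)) else (0 * (3 - 2)))
step 1: [beta@0.0] (if (false || (let y = false in y)) then (if false then (let z = true in 5) else (if true then 1 else 1)) else (0 * (3 - 2)))
step 2: [let@0.1] (if (false || false) then (if false then (let z = true in 5) else (if true then 1 else 1)) else (0 * (3 - 2)))
step 3: [delta@0] (if false then (if false then (let z = true in 5) else (if true then 1 else 1)) else (0 * (3 - 2)))
step 4: [if@root] (0 * (3 - 2))
step 5: [delta@1] (0 * 1)
step 6: [delta@root] 0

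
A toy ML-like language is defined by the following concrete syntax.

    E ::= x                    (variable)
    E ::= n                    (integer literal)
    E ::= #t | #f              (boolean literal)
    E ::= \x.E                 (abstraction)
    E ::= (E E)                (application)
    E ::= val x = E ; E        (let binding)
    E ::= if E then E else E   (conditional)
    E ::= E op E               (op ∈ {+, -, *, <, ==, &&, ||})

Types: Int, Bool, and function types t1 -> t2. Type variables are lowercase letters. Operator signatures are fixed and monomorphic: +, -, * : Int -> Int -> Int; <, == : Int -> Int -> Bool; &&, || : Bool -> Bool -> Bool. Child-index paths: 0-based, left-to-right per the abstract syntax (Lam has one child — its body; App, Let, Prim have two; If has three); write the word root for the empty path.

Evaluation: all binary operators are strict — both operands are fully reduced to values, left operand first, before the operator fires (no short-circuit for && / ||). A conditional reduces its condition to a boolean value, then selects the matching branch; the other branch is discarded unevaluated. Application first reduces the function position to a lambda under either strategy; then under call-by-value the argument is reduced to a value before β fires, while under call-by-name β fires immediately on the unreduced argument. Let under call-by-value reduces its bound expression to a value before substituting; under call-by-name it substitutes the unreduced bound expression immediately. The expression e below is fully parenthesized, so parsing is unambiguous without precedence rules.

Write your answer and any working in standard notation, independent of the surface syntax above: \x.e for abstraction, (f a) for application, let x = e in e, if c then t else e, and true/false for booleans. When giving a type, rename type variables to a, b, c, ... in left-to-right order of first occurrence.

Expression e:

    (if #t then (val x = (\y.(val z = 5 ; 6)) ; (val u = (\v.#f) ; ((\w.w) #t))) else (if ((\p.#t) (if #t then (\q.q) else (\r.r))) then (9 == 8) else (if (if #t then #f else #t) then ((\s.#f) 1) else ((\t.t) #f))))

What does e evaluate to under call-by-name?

Working:
step 0: (if true then (let x = (\y.(let z = 5 in 6)) in (let u = (\v.false) in ((\w.w) true))) else (if ((\p.true) (if true then (\q.q) else (\r.r))) then (9 == 8) else (if (if true then false else true) then ((\s.false) 1) else ((\t.t) false))))
step 1: [if@root] (let x = (\y.(let z = 5 in 6)) in (let u = (\v.false) in ((\w.w) true)))
step 2: [let@root] (let u = (\v.false) in ((\w.w) true))
step 3: [let@root] ((\w.w) true)
step 4: [beta@root] true

Answer: true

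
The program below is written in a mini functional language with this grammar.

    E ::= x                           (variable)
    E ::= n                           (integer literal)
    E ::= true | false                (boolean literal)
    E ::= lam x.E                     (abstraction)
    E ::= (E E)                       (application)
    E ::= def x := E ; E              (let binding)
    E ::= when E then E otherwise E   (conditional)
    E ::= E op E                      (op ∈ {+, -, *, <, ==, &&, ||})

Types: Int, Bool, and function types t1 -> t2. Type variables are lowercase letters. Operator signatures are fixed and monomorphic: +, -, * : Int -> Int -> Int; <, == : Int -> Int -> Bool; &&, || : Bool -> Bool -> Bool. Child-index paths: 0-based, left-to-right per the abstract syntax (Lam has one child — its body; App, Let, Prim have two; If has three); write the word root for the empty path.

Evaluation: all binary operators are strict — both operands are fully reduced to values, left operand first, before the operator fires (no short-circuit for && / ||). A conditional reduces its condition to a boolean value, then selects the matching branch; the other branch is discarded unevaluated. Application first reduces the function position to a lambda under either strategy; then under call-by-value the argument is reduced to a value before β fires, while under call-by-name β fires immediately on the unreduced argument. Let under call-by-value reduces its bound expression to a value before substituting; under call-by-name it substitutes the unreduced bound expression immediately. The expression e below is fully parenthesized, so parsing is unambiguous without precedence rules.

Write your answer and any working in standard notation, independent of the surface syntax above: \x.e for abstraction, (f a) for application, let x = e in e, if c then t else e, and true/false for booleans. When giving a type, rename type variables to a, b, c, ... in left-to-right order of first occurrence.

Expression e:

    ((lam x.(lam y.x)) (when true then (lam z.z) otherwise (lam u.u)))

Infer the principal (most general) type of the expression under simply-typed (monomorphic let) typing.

Working:
x : a
\y._ : b -> a
\x._ : a -> b -> a
  unify Bool ~ Bool
z : c
\z._ : c -> c
u : d
\u._ : d -> d
  unify c -> c ~ d -> d
  unify c ~ d
  unify d ~ d
  unify a -> b -> a ~ (d -> d) -> e
  unify a ~ d -> d
  unify b -> d -> d ~ e
_ _ : b -> d -> d

Answer: a -> b -> b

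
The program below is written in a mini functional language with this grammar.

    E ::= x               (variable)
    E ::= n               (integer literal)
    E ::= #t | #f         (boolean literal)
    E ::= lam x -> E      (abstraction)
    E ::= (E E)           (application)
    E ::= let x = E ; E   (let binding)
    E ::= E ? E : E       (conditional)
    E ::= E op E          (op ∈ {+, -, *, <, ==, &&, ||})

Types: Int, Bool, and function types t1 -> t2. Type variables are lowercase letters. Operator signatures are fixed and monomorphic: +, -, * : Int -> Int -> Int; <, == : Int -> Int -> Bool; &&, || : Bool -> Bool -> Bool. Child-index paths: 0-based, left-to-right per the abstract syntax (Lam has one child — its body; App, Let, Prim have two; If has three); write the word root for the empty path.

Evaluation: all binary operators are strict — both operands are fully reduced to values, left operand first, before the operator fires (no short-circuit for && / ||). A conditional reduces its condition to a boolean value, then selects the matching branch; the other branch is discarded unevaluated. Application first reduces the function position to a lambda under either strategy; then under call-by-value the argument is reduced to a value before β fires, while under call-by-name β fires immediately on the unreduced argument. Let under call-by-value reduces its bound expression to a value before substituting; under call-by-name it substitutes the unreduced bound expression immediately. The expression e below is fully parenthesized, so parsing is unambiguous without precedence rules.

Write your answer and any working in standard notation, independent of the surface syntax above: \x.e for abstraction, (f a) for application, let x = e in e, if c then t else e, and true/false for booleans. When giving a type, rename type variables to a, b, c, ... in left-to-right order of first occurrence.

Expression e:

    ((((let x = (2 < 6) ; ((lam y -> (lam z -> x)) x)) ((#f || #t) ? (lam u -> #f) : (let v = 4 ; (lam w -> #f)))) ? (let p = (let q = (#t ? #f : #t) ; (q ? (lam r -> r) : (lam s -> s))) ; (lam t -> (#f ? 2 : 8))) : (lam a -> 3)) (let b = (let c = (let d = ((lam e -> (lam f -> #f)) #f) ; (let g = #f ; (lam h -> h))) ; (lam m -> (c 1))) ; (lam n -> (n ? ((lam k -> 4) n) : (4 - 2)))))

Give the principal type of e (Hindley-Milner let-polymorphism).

Answer: Int

Derivation:
  unify Int ~ Int
  unify Int ~ Int
let x : Bool
x : Bool
\z._ : b -> Bool
\y._ : a -> b -> Bool
x : Bool
  unify a -> b -> Bool ~ Bool -> c
  unify a ~ Bool
  unify b -> Bool ~ c
_ _ : b -> Bool
  unify Bool ~ Bool
  unify Bool ~ Bool
  unify Bool ~ Bool
\u._ : d -> Bool
let v : Int
\w._ : e -> Bool
  unify d -> Bool ~ e -> Bool
  unify d ~ e
  unify Bool ~ Bool
  unify b -> Bool ~ (e -> Bool) -> f
  unify b ~ e -> Bool
  unify Bool ~ f
_ _ : Bool
  unify Bool ~ Bool
  unify Bool ~ Bool
  unify Bool ~ Bool
let q : Bool
q : Bool
  unify Bool ~ Bool
r : g
\r._ : g -> g
s : h
\s._ : h -> h
  unify g -> g ~ h -> h
  unify g ~ h
  unify h ~ h
let p : forall. h -> h
  unify Bool ~ Bool
  unify Int ~ Int
\t._ : i -> Int
\a._ : j -> Int
  unify i -> Int ~ j -> Int
  unify i ~ j
  unify Int ~ Int
\f._ : l -> Bool
\e._ : k -> l -> Bool
  unify k -> l -> Bool ~ Bool -> m
  unify k ~ Bool
  unify l -> Bool ~ m
_ _ : l -> Bool
let d : forall. l -> Bool
let g : Bool
h : n
\h._ : n -> n
let c : forall. n -> n
c : p -> p
  unify p -> p ~ Int -> q
  unify p ~ Int
  unify Int ~ q
_ _ : Int
\m._ : o -> Int
let b : forall. o -> Int
n : r
  unify r ~ Bool
\k._ : s -> Int
n : Bool
  unify s -> Int ~ Bool -> t
  unify s ~ Bool
  unify Int ~ t
_ _ : Int
  unify Int ~ Int
  unify Int ~ Int
  unify Int ~ Int
\n._ : Bool -> Int
  unify j -> Int ~ (Bool -> Int) -> u
  unify j ~ Bool -> Int
  unify Int ~ u
_ _ : Int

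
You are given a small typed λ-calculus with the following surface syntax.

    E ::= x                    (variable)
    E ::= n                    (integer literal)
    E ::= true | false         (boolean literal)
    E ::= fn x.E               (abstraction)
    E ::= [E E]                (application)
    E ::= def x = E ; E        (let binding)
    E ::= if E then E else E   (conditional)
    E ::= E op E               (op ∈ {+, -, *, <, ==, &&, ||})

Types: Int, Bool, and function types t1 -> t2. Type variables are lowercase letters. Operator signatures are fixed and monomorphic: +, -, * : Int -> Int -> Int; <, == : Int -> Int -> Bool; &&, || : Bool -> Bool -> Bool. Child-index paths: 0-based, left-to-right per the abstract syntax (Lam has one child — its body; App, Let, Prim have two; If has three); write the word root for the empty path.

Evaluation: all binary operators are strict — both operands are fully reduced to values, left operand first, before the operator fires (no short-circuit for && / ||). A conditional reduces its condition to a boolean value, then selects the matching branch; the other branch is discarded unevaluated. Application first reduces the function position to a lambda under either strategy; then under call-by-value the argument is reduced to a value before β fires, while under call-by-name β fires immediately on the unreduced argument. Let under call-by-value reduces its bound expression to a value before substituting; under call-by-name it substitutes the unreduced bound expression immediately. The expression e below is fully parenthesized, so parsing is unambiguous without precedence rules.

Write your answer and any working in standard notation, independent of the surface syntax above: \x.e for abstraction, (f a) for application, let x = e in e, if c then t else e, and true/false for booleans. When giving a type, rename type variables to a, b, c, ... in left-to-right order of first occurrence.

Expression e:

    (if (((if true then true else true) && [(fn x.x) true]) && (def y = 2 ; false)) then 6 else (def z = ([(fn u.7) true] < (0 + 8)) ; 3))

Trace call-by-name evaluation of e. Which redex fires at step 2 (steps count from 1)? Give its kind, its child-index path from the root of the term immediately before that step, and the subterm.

Working:
step 0: (if (((if true then true else true) && ((\x.x) true)) && (let y = 2 in false)) then 6 else (let z = (((\u.7) true) < (0 + 8)) in 3))
step 1: [if@0.0.0] (if ((true && ((\x.x) true)) && (let y = 2 in false)) then 6 else (let z = (((\u.7) true) < (0 + 8)) in 3))
step 2: [beta@0.0.1] (if ((true && true) && (let y = 2 in false)) then 6 else (let z = (((\u.7) true) < (0 + 8)) in 3))

Answer: beta at 0.0.1 : ((\x.x) true)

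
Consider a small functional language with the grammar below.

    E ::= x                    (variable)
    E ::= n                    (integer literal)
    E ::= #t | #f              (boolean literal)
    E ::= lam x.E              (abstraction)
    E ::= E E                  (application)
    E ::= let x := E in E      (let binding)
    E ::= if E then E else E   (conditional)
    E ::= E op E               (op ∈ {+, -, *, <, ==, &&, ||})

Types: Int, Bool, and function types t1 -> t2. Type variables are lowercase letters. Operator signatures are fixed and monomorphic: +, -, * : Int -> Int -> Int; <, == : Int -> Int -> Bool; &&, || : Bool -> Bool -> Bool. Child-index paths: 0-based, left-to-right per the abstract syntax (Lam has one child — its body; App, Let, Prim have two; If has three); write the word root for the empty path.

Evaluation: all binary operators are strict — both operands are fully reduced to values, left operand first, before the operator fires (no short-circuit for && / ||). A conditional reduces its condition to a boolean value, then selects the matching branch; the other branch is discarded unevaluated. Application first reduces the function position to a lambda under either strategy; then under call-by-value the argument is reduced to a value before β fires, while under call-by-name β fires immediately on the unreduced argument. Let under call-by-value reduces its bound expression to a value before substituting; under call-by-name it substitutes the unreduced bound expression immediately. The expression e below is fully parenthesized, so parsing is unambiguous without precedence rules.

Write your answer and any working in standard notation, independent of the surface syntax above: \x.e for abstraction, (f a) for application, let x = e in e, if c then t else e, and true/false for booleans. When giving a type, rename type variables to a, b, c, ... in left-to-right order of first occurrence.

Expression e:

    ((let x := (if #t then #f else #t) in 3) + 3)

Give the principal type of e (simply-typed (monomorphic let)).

Working:
  unify Bool ~ Bool
  unify Bool ~ Bool
let x : Bool
  unify Int ~ Int
  unify Int ~ Int

Answer: Int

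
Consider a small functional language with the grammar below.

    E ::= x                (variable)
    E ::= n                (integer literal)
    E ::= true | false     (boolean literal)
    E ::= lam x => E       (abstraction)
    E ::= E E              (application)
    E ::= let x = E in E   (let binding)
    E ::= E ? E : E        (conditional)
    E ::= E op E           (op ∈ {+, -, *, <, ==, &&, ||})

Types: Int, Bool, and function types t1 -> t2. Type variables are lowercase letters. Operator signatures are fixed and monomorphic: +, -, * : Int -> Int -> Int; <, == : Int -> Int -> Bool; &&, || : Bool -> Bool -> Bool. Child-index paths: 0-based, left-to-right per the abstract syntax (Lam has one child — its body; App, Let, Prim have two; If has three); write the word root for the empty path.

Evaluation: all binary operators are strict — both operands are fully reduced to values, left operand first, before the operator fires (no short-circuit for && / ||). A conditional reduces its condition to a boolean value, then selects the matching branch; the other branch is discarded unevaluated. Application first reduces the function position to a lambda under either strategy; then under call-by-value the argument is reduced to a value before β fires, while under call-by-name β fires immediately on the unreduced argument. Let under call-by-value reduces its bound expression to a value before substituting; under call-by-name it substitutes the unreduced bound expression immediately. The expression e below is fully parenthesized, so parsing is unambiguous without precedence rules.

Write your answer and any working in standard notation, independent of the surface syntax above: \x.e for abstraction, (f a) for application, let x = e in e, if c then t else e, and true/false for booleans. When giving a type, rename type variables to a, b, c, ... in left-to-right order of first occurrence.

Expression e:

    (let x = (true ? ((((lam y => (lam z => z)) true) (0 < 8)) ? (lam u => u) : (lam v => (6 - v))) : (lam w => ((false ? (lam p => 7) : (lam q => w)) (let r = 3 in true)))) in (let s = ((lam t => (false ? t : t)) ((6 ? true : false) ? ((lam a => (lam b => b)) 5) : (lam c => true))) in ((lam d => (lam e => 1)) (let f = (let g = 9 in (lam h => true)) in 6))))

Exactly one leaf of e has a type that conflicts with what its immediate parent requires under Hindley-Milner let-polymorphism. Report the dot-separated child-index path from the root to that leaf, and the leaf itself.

Derivation:
  unify Bool ~ Bool
z : b
\z._ : b -> b
\y._ : a -> b -> b
  unify a -> b -> b ~ Bool -> c
  unify a ~ Bool
  unify b -> b ~ c
_ _ : b -> b
  unify Int ~ Int
  unify Int ~ Int
  unify b -> b ~ Bool -> d
  unify b ~ Bool
  unify Bool ~ d
_ _ : Bool
  unify Bool ~ Bool
u : e
\u._ : e -> e
  unify Int ~ Int
v : f
  unify f ~ Int
\v._ : Int -> Int
  unify e -> e ~ Int -> Int
  unify e ~ Int
  unify Int ~ Int
  unify Bool ~ Bool
\p._ : h -> Int
w : g
\q._ : i -> g
  unify h -> Int ~ i -> g
  unify h ~ i
  unify Int ~ g
let r : Int
  unify i -> Int ~ Bool -> j
  unify i ~ Bool
  unify Int ~ j
_ _ : Int
\w._ : Int -> Int
  unify Int -> Int ~ Int -> Int
  unify Int ~ Int
  unify Int ~ Int
let x : Int -> Int
  unify Bool ~ Bool
t : k
t : k
  unify k ~ k
\t._ : k -> k
  unify Int ~ Bool
  FAIL: mismatch Int ~ Bool

Answer: 1.0.1.0.0 : 6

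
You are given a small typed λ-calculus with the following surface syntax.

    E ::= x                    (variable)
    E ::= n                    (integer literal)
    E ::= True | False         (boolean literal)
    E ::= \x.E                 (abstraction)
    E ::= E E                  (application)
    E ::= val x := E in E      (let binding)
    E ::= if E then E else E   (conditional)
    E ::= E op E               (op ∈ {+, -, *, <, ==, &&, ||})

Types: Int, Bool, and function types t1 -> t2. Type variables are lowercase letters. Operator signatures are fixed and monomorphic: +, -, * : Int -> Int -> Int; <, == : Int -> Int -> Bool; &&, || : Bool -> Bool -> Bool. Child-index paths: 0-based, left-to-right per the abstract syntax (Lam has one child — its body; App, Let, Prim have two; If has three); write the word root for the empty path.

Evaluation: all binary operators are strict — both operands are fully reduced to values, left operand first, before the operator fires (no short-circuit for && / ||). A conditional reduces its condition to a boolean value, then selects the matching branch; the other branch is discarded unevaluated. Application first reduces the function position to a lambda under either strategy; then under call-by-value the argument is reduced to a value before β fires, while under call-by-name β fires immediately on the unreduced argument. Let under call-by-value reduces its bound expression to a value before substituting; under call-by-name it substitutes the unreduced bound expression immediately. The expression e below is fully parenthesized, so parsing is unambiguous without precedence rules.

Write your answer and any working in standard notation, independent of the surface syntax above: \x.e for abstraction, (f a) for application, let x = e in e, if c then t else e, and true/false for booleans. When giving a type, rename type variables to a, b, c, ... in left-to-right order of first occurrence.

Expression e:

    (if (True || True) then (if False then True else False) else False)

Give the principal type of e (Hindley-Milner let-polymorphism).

Answer: Bool

Derivation:
  unify Bool ~ Bool
  unify Bool ~ Bool
  unify Bool ~ Bool
  unify Bool ~ Bool
  unify Bool ~ Bool
  unify Bool ~ Bool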